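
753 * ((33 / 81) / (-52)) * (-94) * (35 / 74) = 4541845 / 17316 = 262.29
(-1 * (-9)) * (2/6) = 3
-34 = -34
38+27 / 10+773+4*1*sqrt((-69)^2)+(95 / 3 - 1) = 33611 / 30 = 1120.37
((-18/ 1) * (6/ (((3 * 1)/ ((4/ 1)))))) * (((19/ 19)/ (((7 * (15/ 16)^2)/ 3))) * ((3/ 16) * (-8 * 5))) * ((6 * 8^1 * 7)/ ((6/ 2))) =294912/ 5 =58982.40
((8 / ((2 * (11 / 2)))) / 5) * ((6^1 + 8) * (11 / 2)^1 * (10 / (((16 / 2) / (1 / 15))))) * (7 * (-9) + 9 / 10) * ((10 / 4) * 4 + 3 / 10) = -149247 / 250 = -596.99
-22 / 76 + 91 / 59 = 2809 / 2242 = 1.25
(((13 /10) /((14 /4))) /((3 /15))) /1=13 /7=1.86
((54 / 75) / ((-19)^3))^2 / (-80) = -81 / 588073512500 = -0.00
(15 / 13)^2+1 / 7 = 1744 / 1183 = 1.47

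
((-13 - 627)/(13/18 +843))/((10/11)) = -12672/15187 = -0.83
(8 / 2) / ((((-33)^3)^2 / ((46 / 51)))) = 184 / 65864866419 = 0.00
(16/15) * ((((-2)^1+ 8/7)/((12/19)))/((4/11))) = -418/105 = -3.98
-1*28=-28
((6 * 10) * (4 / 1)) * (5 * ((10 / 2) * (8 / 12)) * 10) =40000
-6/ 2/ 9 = -1/ 3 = -0.33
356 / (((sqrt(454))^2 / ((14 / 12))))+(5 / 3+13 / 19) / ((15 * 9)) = 1628413 / 1746765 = 0.93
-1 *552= -552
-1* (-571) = 571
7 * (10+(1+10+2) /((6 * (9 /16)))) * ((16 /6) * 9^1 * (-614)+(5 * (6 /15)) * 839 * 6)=-452623.11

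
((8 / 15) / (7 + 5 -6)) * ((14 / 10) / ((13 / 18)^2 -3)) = -1008 / 20075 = -0.05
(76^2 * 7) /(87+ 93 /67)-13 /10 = 1929461 /4230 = 456.14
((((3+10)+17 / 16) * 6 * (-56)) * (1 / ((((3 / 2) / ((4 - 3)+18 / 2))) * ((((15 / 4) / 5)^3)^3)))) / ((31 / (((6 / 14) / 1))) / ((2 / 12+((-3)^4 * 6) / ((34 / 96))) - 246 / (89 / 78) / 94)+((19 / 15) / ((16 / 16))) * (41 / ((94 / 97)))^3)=-2227432202476385730560000 / 509320437976668275187921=-4.37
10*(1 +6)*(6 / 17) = 420 / 17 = 24.71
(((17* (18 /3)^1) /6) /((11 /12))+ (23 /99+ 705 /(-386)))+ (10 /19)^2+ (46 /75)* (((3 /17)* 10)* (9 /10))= 9701893021 /532998450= 18.20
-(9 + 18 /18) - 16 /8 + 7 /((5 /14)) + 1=8.60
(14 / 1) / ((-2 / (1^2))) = -7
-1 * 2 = -2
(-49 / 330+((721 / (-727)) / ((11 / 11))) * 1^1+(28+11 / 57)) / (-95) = -41104761 / 144345850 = -0.28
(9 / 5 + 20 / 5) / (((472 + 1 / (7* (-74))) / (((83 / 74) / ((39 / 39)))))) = 0.01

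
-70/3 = -23.33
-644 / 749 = -0.86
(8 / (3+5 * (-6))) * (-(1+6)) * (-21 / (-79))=392 / 711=0.55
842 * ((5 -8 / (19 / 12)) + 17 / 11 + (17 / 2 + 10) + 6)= 4574165 / 209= 21885.96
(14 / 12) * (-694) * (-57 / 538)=46151 / 538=85.78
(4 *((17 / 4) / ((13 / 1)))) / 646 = 1 / 494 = 0.00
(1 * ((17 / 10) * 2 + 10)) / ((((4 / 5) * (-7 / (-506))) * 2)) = 16951 / 28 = 605.39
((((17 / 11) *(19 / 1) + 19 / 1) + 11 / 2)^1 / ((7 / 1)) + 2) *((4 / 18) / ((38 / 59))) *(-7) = -88087 / 3762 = -23.41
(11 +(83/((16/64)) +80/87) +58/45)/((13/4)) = 1801988/16965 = 106.22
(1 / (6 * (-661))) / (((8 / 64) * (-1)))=4 / 1983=0.00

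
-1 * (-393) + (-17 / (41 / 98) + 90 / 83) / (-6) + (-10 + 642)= 10531519 / 10209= 1031.59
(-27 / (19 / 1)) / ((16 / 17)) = -459 / 304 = -1.51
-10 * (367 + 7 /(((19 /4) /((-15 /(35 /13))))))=-68170 /19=-3587.89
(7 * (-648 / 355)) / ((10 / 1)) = -2268 / 1775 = -1.28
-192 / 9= -64 / 3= -21.33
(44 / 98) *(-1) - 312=-312.45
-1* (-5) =5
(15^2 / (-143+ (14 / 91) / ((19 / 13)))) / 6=-95 / 362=-0.26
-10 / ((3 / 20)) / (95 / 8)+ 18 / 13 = -3134 / 741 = -4.23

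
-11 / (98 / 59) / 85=-649 / 8330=-0.08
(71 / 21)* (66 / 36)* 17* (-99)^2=14458653 / 14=1032760.93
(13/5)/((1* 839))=13/4195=0.00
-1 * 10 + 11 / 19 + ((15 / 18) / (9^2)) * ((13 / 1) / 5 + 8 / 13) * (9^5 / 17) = 885835 / 8398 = 105.48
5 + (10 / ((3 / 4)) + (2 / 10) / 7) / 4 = 3503 / 420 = 8.34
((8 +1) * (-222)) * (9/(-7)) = 17982/7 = 2568.86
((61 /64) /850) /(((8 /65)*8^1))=793 /696320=0.00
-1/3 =-0.33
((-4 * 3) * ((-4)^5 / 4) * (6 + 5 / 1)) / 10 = 16896 / 5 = 3379.20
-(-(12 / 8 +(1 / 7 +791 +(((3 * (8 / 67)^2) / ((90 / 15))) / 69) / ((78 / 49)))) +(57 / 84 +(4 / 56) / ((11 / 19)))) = 420875795555 / 531515556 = 791.84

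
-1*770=-770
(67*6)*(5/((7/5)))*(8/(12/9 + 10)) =1013.45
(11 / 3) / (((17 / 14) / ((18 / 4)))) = 231 / 17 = 13.59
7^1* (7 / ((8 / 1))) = 49 / 8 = 6.12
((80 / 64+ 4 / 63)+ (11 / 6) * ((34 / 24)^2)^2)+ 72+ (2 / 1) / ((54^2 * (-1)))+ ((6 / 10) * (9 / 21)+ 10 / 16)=1065725827 / 13063680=81.58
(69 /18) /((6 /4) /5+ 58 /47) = 2.50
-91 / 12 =-7.58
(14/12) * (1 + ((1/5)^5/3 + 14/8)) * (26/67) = 9384739/7537500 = 1.25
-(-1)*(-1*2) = -2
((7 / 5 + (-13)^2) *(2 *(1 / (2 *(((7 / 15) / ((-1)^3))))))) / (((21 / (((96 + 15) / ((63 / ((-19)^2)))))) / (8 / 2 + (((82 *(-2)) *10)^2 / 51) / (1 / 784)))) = -7998914723854352 / 17493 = -457263746861.85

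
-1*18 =-18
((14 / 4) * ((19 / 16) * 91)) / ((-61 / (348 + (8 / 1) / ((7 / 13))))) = -1097915 / 488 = -2249.83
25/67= 0.37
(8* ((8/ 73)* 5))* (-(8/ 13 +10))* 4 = -186.13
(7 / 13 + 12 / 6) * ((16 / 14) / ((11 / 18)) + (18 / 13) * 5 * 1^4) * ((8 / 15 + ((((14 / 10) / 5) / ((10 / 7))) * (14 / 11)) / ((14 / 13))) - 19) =-662082039 / 1626625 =-407.03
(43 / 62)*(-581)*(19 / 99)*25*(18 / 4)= -11866925 / 1364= -8700.09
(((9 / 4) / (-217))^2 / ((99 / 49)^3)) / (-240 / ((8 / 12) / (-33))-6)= 2401 / 2187061420896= 0.00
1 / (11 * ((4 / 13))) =13 / 44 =0.30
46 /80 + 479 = 19183 /40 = 479.58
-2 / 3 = -0.67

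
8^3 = 512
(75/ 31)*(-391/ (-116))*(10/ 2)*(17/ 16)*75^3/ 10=210315234375/ 115072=1827683.84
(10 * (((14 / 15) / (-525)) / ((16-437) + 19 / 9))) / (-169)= -2 / 7964125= -0.00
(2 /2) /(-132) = -1 /132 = -0.01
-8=-8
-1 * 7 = -7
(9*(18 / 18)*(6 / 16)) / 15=9 / 40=0.22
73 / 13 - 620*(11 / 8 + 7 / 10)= -33303 / 26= -1280.88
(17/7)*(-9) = -153/7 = -21.86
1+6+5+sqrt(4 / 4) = 13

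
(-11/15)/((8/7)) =-77/120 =-0.64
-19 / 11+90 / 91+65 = 64326 / 1001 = 64.26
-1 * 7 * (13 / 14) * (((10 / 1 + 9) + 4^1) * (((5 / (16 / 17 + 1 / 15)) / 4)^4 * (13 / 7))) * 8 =-10272006362109375 / 1954386739648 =-5255.87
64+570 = 634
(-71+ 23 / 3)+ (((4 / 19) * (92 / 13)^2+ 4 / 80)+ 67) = 2747413 / 192660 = 14.26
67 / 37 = 1.81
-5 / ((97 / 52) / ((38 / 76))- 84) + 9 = 18913 / 2087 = 9.06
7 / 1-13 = -6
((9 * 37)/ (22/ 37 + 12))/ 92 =0.29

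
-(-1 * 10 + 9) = 1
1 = 1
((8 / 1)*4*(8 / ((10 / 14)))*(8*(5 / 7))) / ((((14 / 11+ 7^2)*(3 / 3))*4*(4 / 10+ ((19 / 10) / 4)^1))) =45056 / 3871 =11.64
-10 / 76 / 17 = -5 / 646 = -0.01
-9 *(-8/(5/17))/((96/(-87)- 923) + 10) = -35496/132545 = -0.27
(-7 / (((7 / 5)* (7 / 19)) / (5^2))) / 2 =-2375 / 14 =-169.64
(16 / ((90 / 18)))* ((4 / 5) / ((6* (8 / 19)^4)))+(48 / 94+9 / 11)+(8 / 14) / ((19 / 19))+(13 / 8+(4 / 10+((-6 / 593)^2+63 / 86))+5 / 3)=10454030237960513 / 525336599356800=19.90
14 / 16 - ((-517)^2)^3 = -152768299899668545 / 8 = -19096037487458568.12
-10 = -10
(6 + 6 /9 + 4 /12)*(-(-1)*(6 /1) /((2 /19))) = 399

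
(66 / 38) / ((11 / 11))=1.74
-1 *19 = -19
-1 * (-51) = 51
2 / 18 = 1 / 9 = 0.11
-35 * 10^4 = -350000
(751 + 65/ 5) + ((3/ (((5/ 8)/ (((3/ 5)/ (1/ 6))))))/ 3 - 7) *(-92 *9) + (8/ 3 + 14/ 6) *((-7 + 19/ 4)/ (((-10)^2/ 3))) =716153/ 400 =1790.38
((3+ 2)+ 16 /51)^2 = 73441 /2601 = 28.24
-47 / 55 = -0.85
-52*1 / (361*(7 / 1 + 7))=-26 / 2527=-0.01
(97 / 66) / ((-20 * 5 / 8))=-97 / 825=-0.12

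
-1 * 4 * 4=-16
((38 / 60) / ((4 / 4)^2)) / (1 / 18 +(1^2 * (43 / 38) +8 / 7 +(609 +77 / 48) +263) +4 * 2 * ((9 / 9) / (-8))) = 60648 / 83783695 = 0.00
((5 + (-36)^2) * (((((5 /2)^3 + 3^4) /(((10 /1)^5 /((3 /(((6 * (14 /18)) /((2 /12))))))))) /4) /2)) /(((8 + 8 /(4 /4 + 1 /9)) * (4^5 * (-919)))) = -3017019 /2563285975040000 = -0.00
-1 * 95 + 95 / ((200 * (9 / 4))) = -8531 / 90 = -94.79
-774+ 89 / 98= -75763 / 98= -773.09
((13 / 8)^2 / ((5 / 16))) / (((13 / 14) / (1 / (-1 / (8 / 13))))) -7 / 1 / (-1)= 7 / 5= 1.40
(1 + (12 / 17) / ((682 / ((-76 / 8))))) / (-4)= -1435 / 5797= -0.25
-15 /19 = -0.79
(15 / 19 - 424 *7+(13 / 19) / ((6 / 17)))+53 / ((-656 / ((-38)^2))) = -28809943 / 9348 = -3081.94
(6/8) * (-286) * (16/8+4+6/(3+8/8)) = -1608.75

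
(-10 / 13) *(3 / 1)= -30 / 13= -2.31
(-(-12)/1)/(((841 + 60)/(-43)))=-516/901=-0.57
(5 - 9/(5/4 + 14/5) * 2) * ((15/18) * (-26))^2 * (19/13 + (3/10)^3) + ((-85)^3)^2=244392886376563/648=377149516013.21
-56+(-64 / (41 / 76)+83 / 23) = -161277 / 943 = -171.03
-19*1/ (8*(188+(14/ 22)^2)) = -2299/ 182376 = -0.01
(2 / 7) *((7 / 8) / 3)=1 / 12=0.08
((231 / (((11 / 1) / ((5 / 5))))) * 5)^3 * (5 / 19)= 5788125 / 19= 304638.16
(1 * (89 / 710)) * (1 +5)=0.75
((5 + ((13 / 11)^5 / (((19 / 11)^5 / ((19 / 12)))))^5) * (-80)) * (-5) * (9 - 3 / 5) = 1637124922543433615687896734794855 / 97433211201959123637177717792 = 16802.53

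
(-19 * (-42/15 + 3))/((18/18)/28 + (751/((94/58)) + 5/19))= -475076/57969505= -0.01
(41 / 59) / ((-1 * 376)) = -41 / 22184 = -0.00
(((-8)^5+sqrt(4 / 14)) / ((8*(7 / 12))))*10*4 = -1966080 / 7+60*sqrt(14) / 49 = -280863.99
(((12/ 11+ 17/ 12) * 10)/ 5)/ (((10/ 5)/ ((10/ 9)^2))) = 8275/ 2673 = 3.10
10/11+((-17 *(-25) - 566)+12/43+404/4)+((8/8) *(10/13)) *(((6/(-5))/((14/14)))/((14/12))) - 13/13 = -1747677/43043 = -40.60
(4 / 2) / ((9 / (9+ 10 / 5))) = 22 / 9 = 2.44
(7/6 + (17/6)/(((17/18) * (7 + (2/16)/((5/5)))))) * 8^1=724/57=12.70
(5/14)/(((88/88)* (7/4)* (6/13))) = 65/147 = 0.44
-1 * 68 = -68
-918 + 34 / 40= -18343 / 20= -917.15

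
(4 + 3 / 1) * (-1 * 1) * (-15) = 105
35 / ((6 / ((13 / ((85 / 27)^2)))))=22113 / 2890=7.65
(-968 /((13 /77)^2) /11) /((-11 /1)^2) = -4312 /169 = -25.51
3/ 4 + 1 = 7/ 4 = 1.75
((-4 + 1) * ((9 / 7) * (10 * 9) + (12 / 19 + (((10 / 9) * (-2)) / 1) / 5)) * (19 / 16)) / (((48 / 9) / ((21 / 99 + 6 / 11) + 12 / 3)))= -10890619 / 29568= -368.32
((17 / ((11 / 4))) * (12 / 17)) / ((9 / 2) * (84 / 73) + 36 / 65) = 37960 / 49863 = 0.76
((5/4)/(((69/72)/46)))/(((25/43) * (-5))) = -516/25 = -20.64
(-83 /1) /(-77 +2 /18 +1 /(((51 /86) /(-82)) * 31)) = 393669 /385840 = 1.02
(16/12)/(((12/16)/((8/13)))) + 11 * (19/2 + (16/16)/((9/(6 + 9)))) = 28999/234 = 123.93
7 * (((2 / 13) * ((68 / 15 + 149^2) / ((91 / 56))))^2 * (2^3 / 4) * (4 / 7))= 227213895452672 / 6426225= 35357289.15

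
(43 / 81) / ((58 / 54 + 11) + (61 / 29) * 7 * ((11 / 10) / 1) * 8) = 6235 / 1663638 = 0.00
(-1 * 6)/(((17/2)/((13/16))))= -39/68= -0.57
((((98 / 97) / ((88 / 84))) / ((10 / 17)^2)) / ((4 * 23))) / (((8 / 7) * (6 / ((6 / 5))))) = 2081667 / 392656000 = 0.01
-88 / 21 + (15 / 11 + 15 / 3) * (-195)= -287618 / 231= -1245.10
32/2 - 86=-70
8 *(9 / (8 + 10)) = 4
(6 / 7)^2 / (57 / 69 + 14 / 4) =1656 / 9751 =0.17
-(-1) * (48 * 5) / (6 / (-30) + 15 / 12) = 1600 / 7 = 228.57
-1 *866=-866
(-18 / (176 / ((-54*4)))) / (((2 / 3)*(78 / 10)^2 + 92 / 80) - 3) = 24300 / 42581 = 0.57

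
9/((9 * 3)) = 1/3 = 0.33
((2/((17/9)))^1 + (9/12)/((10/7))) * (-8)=-1077/85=-12.67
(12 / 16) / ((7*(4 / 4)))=3 / 28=0.11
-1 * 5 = -5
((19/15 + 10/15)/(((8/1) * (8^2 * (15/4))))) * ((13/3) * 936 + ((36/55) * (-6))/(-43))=5795563/1419000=4.08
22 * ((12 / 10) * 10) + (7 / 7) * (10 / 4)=533 / 2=266.50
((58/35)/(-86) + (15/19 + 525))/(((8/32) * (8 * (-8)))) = -15034399/457520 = -32.86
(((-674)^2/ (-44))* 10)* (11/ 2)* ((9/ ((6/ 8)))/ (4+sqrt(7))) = -9085520/ 3+2271380* sqrt(7)/ 3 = -1025337.80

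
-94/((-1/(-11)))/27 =-1034/27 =-38.30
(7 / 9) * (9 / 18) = 7 / 18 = 0.39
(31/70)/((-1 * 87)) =-31/6090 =-0.01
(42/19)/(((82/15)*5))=0.08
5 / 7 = 0.71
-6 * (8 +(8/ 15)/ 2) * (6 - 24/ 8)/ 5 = -744/ 25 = -29.76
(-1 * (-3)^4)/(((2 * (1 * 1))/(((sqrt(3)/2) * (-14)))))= 567 * sqrt(3)/2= 491.04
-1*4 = -4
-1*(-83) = 83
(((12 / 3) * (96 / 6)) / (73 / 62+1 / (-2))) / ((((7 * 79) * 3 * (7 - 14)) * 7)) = -1984 / 1707111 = -0.00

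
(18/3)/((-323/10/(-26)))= 4.83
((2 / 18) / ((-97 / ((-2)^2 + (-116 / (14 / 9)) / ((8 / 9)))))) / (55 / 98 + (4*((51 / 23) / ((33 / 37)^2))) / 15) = 0.07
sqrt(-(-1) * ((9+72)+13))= sqrt(94)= 9.70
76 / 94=38 / 47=0.81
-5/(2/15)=-75/2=-37.50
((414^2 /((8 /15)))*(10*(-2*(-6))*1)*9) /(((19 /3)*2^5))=260307675 /152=1712550.49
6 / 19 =0.32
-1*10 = -10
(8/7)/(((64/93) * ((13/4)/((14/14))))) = 93/182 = 0.51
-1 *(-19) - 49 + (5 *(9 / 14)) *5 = -195 / 14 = -13.93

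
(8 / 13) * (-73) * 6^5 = -4541184 / 13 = -349321.85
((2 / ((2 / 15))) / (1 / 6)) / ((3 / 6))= 180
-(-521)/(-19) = -521/19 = -27.42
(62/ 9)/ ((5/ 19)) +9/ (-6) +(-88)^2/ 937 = 2778037/ 84330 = 32.94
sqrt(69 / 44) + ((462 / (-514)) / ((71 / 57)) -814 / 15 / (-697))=-122807927 / 190772385 + sqrt(759) / 22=0.61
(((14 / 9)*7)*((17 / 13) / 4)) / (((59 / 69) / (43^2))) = 35424991 / 4602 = 7697.74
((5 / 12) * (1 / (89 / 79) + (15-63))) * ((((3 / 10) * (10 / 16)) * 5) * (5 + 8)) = -1362725 / 5696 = -239.24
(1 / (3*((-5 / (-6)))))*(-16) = -32 / 5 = -6.40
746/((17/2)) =1492/17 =87.76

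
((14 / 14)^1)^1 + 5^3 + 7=133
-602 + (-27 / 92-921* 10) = -902731 / 92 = -9812.29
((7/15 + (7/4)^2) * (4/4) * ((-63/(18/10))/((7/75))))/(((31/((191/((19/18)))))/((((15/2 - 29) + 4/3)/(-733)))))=-1468126275/6907792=-212.53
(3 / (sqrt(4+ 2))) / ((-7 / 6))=-3 * sqrt(6) / 7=-1.05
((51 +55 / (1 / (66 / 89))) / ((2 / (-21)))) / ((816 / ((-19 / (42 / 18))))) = 465633 / 48416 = 9.62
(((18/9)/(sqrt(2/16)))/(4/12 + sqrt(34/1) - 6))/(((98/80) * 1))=28.11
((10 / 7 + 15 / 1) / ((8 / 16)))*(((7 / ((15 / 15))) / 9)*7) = 1610 / 9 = 178.89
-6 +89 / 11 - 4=-1.91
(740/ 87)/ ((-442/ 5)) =-1850/ 19227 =-0.10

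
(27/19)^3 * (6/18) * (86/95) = 564246/651605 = 0.87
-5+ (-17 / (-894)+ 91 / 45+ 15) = 161473 / 13410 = 12.04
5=5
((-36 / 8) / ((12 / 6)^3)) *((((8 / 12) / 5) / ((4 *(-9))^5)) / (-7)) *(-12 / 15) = 1 / 7054387200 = 0.00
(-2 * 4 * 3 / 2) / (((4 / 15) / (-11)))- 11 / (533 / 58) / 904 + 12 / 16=29858447 / 60229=495.75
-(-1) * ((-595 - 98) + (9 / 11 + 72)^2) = 557748 / 121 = 4609.49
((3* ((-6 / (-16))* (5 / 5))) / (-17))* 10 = -45 / 68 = -0.66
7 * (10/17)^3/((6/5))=17500/14739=1.19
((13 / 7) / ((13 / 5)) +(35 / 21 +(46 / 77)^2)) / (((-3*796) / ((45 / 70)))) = -0.00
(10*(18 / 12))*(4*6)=360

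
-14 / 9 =-1.56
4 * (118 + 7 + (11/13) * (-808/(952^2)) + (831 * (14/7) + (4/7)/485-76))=1222134819973/178570210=6844.00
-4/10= -2/5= -0.40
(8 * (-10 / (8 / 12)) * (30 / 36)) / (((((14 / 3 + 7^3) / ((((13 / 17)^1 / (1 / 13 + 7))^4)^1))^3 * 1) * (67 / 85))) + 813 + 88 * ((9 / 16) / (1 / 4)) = 242109012060004598160745270456115385857364925447473 / 239474789376859147539641170184103745141413511168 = 1011.00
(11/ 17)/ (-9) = -11/ 153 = -0.07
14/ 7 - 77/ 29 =-19/ 29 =-0.66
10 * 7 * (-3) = -210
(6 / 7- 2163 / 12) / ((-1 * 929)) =5023 / 26012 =0.19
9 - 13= -4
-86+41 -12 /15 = -229 /5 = -45.80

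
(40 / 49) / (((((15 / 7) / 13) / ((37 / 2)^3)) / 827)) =544570403 / 21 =25931923.95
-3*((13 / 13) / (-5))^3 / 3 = 0.01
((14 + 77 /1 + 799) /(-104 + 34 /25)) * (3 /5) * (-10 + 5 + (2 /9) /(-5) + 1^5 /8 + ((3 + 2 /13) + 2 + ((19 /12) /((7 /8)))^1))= -29796755 /2802072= -10.63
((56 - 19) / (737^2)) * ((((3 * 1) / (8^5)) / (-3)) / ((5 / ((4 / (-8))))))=37 / 177985617920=0.00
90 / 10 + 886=895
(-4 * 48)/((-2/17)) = 1632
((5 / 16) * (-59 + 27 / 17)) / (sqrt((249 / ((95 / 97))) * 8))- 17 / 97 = -305 * sqrt(4589070) / 1642404- 17 / 97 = -0.57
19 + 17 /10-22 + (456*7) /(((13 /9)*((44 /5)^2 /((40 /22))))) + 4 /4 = 8925591 /173030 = 51.58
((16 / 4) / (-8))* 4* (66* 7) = -924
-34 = -34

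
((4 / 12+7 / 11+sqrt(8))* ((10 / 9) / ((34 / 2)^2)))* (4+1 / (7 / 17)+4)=23360 / 600831+1460* sqrt(2) / 18207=0.15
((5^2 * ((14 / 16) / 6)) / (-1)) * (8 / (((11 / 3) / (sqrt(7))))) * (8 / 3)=-700 * sqrt(7) / 33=-56.12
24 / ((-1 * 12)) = -2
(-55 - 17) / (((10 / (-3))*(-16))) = -27 / 20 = -1.35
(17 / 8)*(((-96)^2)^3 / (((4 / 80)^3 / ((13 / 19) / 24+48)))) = 12143084666093568000 / 19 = 639109719268082526.32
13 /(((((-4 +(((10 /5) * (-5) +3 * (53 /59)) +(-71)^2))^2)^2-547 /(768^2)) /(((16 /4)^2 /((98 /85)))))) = 63180455356661760 /224126463576376128801163291133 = 0.00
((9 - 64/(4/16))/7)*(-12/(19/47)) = 7332/7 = 1047.43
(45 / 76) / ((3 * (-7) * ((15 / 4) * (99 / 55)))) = -5 / 1197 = -0.00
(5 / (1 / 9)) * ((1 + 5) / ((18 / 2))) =30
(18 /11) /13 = 0.13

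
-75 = -75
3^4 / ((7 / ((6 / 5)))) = 486 / 35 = 13.89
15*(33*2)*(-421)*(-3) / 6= 208395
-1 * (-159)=159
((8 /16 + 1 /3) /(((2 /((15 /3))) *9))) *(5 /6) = 0.19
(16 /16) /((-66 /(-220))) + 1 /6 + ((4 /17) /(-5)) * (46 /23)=579 /170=3.41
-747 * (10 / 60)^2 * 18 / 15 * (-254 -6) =6474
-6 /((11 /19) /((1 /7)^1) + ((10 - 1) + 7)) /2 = -19 /127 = -0.15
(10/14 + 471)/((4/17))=28067/14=2004.79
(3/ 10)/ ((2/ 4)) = 3/ 5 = 0.60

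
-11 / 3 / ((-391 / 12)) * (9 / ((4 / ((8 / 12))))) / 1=66 / 391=0.17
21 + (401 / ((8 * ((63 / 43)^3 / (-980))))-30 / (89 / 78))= -15624.69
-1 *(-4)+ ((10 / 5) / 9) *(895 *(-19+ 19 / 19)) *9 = -32216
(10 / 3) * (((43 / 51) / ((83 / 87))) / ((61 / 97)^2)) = 117330230 / 15750993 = 7.45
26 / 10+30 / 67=1021 / 335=3.05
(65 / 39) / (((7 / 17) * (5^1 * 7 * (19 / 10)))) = 170 / 2793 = 0.06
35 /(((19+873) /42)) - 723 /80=-131829 /17840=-7.39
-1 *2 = -2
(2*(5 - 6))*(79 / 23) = -158 / 23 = -6.87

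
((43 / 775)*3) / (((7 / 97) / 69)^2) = 5778716121 / 37975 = 152171.59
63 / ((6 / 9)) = 189 / 2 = 94.50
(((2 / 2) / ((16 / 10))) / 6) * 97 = 485 / 48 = 10.10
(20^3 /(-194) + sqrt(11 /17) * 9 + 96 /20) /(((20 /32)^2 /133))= -150424064 /12125 + 76608 * sqrt(187) /425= -9941.17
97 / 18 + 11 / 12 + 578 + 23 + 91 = 25139 / 36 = 698.31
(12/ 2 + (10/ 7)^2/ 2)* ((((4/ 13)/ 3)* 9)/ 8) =516/ 637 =0.81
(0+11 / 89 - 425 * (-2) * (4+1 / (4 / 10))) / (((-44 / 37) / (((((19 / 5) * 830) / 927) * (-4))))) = 19128202576 / 302511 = 63231.43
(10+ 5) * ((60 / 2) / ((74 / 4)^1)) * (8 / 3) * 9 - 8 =21304 / 37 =575.78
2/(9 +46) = 2/55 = 0.04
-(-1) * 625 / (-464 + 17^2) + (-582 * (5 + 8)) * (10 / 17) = -530045 / 119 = -4454.16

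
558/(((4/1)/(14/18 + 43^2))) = 258044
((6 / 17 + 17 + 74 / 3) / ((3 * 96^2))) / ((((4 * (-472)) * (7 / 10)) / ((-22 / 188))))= 117865 / 875854135296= 0.00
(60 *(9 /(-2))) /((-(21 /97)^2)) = 5760.61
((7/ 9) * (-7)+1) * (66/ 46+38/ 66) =-61040/ 6831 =-8.94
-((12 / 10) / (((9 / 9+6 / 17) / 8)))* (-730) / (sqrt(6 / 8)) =79424* sqrt(3) / 23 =5981.15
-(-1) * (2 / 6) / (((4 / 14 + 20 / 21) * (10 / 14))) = 49 / 130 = 0.38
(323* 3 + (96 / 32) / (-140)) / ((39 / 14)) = 45219 / 130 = 347.84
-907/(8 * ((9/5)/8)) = -503.89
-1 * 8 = -8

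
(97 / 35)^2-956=-1161691 / 1225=-948.32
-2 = -2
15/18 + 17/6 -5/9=28/9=3.11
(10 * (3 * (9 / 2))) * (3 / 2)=405 / 2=202.50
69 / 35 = 1.97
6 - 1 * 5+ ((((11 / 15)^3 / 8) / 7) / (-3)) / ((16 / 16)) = 565669 / 567000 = 1.00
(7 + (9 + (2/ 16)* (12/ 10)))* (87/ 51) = 27.55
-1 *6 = -6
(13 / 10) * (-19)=-247 / 10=-24.70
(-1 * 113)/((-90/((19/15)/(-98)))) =-0.02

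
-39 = -39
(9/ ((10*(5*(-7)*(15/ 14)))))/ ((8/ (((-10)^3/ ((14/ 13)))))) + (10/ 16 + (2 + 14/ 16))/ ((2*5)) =439/ 140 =3.14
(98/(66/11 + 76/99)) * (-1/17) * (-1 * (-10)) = -8.52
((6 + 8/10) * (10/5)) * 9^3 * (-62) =-3073464/5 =-614692.80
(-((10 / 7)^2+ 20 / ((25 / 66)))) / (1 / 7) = -13436 / 35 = -383.89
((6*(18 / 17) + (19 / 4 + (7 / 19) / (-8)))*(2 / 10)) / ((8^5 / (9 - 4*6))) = -85713 / 84672512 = -0.00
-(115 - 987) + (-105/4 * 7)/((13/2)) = 21937/26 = 843.73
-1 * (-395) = 395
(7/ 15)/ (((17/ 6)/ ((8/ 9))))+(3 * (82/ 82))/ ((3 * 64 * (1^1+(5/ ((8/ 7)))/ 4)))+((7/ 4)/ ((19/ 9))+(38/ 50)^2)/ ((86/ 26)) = 12125069543/ 20937667500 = 0.58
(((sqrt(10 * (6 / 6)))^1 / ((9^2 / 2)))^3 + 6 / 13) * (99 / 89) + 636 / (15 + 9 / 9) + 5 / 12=880 * sqrt(10) / 5255361 + 282401 / 6942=40.68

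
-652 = -652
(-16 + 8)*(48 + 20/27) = -10528/27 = -389.93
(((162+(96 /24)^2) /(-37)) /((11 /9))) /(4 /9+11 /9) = -4806 /2035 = -2.36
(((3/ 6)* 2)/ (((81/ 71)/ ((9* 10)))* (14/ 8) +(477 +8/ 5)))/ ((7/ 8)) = 22720/ 9515009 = 0.00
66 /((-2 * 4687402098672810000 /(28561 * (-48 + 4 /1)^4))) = -5026736 /6669913966875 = -0.00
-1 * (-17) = 17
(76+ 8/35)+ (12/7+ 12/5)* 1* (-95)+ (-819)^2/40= 4607231/280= 16454.40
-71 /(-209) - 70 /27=-12713 /5643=-2.25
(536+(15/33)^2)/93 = 21627/3751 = 5.77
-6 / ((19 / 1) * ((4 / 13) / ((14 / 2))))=-7.18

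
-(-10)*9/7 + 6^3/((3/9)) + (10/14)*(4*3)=4686/7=669.43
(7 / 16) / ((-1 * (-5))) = 7 / 80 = 0.09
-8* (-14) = 112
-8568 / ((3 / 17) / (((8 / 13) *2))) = -776832 / 13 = -59756.31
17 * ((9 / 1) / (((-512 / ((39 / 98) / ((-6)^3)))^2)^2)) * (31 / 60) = 15051647 / 1135593435495241842992087040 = 0.00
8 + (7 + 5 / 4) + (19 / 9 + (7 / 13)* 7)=10357 / 468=22.13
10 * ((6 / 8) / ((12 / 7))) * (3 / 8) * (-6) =-315 / 32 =-9.84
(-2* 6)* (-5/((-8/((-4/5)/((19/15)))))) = 4.74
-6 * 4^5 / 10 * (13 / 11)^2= -519168 / 605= -858.13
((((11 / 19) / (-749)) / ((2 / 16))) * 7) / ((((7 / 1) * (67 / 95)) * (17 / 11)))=-4840 / 853111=-0.01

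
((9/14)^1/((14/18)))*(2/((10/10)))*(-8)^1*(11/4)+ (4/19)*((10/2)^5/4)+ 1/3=358732/2793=128.44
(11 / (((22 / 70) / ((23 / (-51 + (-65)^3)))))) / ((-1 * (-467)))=-805 / 128273692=-0.00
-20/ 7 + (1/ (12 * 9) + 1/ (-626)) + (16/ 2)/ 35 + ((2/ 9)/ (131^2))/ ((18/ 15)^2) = -159643241399/ 60911596620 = -2.62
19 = 19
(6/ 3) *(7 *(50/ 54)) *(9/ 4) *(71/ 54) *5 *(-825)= -17084375/ 108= -158188.66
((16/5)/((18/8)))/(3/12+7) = 256/1305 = 0.20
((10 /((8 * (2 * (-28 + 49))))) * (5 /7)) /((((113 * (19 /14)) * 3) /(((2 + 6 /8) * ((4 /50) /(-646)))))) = -11 /699028848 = -0.00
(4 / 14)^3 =8 / 343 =0.02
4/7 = 0.57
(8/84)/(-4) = -1/42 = -0.02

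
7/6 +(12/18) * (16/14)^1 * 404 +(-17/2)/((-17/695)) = 13786/21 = 656.48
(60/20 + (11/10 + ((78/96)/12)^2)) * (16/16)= 756557/184320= 4.10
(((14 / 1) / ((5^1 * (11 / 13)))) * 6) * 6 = 6552 / 55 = 119.13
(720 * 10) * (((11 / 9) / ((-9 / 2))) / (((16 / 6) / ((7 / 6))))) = -7700 / 9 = -855.56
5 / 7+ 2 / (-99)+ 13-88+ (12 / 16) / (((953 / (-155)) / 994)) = -258303329 / 1320858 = -195.56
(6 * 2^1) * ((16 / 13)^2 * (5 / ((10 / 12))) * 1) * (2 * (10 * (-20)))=-7372800 / 169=-43626.04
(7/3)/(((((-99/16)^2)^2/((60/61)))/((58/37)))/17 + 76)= 9046589440/511466861217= 0.02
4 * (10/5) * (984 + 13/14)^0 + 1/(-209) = 1671/209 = 8.00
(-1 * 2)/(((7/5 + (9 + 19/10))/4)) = -80/123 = -0.65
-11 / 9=-1.22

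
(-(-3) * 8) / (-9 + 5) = -6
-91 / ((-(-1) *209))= -91 / 209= -0.44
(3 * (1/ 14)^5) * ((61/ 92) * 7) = 183/ 7068544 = 0.00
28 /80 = 7 /20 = 0.35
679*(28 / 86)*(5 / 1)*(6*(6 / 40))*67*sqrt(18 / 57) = 2866059*sqrt(114) / 817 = 37455.49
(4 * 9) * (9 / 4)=81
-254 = -254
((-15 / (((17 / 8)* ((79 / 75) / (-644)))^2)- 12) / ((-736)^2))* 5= -2799495054735 / 244257362176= -11.46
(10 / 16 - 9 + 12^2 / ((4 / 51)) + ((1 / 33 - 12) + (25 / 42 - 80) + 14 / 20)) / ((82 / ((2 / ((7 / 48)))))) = 32098846 / 110495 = 290.50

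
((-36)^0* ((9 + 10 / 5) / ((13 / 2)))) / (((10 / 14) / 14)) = 2156 / 65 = 33.17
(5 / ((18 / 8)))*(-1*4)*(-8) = 640 / 9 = 71.11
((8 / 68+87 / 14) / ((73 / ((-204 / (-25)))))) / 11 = 822 / 12775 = 0.06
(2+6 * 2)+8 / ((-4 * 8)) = 55 / 4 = 13.75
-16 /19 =-0.84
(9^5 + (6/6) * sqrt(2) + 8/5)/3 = sqrt(2)/3 + 295253/15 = 19684.00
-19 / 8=-2.38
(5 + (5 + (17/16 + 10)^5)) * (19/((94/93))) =306993438766839/98566144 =3114593.17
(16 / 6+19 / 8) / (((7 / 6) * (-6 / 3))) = -121 / 56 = -2.16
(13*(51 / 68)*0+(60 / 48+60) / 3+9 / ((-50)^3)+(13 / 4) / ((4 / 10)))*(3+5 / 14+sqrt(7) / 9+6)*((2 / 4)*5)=5351549*sqrt(7) / 675000+100150417 / 150000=688.65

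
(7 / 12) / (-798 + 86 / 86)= -7 / 9564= -0.00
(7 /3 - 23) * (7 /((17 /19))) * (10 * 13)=-1071980 /51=-21019.22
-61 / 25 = -2.44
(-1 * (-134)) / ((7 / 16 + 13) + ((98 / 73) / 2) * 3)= 156512 / 18047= 8.67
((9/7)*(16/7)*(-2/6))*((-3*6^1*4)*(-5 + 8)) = 10368/49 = 211.59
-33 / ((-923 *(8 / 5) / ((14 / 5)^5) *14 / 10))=2.75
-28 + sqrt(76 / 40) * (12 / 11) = -28 + 6 * sqrt(190) / 55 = -26.50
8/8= 1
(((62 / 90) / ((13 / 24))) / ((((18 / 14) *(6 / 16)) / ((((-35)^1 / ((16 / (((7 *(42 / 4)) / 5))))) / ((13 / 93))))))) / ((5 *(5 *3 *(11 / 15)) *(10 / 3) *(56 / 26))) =-329623 / 214500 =-1.54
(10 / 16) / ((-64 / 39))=-195 / 512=-0.38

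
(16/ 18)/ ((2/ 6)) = 8/ 3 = 2.67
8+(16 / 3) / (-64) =95 / 12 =7.92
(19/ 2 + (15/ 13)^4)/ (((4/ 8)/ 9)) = 5795181/ 28561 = 202.91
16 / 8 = 2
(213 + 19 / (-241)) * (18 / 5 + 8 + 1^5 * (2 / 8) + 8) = 10185829 / 2410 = 4226.49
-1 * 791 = -791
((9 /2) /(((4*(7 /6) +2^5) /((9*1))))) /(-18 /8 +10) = 243 /1705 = 0.14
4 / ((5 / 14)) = 56 / 5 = 11.20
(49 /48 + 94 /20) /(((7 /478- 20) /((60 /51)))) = -328147 /974406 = -0.34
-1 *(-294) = 294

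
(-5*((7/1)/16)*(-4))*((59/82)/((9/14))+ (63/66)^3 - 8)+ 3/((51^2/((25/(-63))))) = -5016853267445/95383122912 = -52.60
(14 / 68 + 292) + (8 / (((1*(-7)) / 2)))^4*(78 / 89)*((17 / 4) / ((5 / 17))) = 637.87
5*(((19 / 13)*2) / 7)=190 / 91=2.09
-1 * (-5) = 5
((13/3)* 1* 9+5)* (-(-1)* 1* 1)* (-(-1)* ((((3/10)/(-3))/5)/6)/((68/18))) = -0.04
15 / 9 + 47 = 146 / 3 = 48.67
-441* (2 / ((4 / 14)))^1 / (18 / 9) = -1543.50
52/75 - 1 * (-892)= 66952/75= 892.69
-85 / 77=-1.10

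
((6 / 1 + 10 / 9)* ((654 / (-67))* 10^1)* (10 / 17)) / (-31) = 1395200 / 105927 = 13.17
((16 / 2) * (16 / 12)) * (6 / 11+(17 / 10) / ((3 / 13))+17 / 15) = 3184 / 33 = 96.48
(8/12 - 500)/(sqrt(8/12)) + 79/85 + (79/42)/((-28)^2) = -610.62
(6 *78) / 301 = 468 / 301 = 1.55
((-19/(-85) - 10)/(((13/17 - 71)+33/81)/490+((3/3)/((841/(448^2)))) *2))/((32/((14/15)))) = -2157414777/3610148735560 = -0.00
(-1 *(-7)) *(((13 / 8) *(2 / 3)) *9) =273 / 4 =68.25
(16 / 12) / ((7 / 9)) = 12 / 7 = 1.71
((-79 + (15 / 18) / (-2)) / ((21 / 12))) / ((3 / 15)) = -4765 / 21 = -226.90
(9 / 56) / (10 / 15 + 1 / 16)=54 / 245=0.22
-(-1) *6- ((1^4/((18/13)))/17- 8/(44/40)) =44533/3366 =13.23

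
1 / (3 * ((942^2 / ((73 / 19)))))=73 / 50579748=0.00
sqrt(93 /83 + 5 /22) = sqrt(4493786) /1826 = 1.16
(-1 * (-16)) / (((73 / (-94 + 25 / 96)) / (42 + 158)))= -899900 / 219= -4109.13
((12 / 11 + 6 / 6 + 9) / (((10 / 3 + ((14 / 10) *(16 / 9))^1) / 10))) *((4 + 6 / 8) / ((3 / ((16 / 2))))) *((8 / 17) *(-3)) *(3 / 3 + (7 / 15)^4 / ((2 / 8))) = -2233773152 / 5511825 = -405.27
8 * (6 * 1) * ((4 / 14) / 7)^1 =96 / 49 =1.96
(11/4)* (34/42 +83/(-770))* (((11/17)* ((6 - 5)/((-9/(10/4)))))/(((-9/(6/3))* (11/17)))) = 0.12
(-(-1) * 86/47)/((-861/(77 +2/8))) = -4429/26978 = -0.16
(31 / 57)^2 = 961 / 3249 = 0.30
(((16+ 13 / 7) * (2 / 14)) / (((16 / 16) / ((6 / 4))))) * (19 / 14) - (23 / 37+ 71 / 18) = 286499 / 456876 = 0.63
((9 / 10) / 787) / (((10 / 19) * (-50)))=-171 / 3935000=-0.00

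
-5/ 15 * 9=-3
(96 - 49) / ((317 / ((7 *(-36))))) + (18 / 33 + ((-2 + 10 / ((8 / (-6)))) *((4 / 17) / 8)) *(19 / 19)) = -8796229 / 237116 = -37.10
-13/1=-13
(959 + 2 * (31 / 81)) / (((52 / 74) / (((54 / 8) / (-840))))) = -10.98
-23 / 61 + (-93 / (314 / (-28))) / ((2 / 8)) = 314077 / 9577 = 32.79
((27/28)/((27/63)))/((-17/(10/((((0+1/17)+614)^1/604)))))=-13590/10439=-1.30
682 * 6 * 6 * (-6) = -147312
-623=-623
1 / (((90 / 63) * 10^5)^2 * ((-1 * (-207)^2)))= -49 / 42849000000000000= -0.00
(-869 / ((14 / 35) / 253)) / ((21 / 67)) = -73652095 / 42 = -1753621.31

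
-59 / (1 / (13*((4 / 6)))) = -1534 / 3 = -511.33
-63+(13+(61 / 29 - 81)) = -3738 / 29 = -128.90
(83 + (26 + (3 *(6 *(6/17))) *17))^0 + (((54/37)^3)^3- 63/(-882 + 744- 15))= 69492282264408696/2209349576516309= 31.45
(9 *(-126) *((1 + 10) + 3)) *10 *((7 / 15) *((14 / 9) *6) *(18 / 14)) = -889056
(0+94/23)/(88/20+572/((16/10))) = 20/1771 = 0.01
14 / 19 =0.74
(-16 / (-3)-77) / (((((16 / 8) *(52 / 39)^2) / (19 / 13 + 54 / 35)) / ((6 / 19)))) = -529029 / 27664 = -19.12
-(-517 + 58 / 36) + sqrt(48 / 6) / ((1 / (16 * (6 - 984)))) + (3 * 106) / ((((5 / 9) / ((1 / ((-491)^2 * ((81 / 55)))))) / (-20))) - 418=-44161.87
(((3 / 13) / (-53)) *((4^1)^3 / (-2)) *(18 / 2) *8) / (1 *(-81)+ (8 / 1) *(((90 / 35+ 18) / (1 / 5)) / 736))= -123648 / 984581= -0.13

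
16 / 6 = 8 / 3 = 2.67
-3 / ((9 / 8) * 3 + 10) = -24 / 107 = -0.22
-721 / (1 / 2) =-1442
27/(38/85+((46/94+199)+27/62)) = 6687630/49630117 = 0.13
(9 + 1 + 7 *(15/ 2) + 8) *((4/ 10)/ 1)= 141/ 5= 28.20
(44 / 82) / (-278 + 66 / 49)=-539 / 277898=-0.00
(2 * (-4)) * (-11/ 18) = 4.89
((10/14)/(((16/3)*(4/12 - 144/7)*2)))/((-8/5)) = 0.00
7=7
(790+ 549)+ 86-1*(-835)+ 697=2957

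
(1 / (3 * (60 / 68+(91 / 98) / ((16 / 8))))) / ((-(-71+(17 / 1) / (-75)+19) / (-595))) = -7080500 / 2510797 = -2.82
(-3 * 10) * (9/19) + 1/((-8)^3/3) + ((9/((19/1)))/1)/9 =-137785/9728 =-14.16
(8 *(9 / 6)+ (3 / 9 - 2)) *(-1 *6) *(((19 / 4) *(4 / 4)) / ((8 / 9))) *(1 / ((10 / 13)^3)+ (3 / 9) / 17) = -199754049 / 272000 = -734.39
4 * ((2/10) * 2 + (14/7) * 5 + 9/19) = 4132/95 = 43.49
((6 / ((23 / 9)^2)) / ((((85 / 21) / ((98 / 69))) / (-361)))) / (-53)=2.20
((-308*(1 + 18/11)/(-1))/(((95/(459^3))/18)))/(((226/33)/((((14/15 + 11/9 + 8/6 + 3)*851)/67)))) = 643902983322218928/3596225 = 179049693309.57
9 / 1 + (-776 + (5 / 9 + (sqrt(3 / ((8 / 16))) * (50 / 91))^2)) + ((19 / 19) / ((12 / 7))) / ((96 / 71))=-764.20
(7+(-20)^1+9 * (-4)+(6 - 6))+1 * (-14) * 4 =-105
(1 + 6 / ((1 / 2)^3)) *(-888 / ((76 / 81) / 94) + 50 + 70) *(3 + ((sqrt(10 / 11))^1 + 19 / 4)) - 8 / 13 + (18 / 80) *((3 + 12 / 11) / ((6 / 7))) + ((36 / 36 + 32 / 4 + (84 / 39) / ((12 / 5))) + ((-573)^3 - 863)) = -28935622072415 / 130416 - 82713372 *sqrt(110) / 209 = -226022461.16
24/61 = 0.39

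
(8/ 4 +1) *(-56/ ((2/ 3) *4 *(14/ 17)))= -153/ 2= -76.50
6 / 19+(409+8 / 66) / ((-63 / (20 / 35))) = -938758 / 276507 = -3.40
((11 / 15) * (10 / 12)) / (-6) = -11 / 108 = -0.10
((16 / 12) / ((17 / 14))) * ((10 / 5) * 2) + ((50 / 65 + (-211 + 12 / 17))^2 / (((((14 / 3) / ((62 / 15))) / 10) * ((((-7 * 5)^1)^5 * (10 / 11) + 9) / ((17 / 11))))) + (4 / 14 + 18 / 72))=623022606507103 / 126752067483132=4.92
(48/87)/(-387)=-16/11223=-0.00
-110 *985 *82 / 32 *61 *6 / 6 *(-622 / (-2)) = -42137910925 / 8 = -5267238865.62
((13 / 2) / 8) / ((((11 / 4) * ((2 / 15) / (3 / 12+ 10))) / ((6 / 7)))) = 23985 / 1232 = 19.47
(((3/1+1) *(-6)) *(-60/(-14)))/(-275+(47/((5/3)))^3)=-45000/9690961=-0.00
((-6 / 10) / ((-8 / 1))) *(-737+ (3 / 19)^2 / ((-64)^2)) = -3269308389 / 59146240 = -55.27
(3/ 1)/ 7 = 3/ 7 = 0.43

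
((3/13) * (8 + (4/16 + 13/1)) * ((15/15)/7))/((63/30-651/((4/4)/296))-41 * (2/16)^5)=-10444800/2872958159071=-0.00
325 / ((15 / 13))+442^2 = 586937 / 3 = 195645.67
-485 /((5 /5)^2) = -485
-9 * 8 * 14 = -1008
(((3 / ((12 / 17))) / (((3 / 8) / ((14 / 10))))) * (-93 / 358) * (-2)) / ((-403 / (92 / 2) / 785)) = -1718836 / 2327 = -738.65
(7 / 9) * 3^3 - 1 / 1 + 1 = 21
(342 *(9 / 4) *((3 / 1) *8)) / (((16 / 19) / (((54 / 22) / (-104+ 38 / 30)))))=-523.98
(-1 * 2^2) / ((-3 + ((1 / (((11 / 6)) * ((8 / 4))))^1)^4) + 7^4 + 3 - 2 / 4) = -117128 / 70291603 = -0.00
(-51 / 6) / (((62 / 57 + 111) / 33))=-31977 / 12778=-2.50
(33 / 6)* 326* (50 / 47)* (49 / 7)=627550 / 47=13352.13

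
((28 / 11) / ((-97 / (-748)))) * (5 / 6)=4760 / 291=16.36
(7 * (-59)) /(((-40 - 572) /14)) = 2891 /306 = 9.45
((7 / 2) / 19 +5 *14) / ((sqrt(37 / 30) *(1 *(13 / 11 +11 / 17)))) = 166243 *sqrt(1110) / 160284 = 34.56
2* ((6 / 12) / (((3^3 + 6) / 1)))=1 / 33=0.03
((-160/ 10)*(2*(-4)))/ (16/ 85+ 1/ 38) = 413440/ 693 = 596.59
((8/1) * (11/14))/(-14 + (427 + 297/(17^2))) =6358/418789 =0.02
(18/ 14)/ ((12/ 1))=3/ 28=0.11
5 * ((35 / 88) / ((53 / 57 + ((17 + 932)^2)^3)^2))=22743 / 6102206834065911004099375373723010555232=0.00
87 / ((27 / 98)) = 2842 / 9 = 315.78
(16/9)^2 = 256/81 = 3.16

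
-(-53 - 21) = 74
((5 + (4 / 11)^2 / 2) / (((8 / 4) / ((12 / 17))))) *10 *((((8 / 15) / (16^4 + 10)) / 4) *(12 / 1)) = 29424 / 67414061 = 0.00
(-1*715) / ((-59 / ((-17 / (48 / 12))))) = -12155 / 236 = -51.50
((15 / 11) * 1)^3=3375 / 1331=2.54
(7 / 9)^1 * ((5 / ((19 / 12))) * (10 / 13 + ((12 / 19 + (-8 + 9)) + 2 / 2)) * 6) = 235200 / 4693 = 50.12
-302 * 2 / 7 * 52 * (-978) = 30717024 / 7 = 4388146.29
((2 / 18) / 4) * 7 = 7 / 36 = 0.19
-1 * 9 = -9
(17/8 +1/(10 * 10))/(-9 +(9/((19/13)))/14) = -56791/227700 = -0.25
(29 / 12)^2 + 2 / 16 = 859 / 144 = 5.97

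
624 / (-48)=-13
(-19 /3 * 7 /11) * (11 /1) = -133 /3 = -44.33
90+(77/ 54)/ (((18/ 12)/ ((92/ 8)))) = 16351/ 162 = 100.93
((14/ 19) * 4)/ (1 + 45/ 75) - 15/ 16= 275/ 304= 0.90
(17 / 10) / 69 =17 / 690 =0.02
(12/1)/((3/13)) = 52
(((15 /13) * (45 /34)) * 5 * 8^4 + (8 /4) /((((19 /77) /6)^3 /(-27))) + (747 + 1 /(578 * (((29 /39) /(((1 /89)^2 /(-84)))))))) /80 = -246736376175894757963 /26519053722412160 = -9304.12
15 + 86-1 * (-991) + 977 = 2069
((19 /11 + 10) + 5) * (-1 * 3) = -552 /11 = -50.18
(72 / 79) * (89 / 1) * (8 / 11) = 51264 / 869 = 58.99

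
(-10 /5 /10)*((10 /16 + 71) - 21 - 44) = -53 /40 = -1.32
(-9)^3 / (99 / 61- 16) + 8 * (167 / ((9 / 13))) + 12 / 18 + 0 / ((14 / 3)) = 15637219 / 7893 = 1981.15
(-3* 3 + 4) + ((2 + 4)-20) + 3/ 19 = -358/ 19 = -18.84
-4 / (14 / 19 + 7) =-76 / 147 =-0.52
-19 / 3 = -6.33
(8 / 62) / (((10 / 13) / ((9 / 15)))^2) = 0.08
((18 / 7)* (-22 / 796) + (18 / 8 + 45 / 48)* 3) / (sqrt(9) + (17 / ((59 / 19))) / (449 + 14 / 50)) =8761770810 / 2780621627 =3.15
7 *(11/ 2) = 77/ 2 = 38.50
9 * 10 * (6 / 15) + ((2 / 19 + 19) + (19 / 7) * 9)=10578 / 133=79.53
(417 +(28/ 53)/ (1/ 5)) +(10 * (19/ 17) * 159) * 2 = 3580357/ 901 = 3973.76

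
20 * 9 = 180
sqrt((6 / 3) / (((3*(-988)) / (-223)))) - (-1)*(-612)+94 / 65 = -39686 / 65+sqrt(330486) / 1482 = -610.17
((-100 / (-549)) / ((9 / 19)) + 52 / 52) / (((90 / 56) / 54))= 383096 / 8235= 46.52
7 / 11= 0.64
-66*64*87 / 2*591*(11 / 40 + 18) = -9922658328 / 5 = -1984531665.60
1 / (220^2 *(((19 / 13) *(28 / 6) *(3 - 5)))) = -39 / 25748800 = -0.00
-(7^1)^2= -49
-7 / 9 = -0.78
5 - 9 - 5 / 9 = -41 / 9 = -4.56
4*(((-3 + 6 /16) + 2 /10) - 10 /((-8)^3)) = -3079 /320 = -9.62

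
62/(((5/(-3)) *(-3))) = 62/5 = 12.40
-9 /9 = -1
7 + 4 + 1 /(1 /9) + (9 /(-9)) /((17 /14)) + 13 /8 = 2829 /136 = 20.80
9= 9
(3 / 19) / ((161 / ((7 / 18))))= 1 / 2622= 0.00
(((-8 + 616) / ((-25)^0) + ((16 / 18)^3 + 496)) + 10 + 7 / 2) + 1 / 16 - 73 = 12191969 / 11664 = 1045.26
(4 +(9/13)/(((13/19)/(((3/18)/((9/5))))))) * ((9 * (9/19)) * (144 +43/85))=1376641791/545870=2521.92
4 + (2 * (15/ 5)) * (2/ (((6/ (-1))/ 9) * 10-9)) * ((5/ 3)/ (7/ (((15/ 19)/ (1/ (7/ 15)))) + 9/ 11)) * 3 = 19502/ 5123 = 3.81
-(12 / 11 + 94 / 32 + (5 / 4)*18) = -4669 / 176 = -26.53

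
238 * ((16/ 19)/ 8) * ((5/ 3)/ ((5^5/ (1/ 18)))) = 238/ 320625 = 0.00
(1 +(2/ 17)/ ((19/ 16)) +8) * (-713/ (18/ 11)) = -23050577/ 5814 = -3964.67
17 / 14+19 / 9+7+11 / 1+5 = 3317 / 126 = 26.33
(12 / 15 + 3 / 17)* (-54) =-4482 / 85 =-52.73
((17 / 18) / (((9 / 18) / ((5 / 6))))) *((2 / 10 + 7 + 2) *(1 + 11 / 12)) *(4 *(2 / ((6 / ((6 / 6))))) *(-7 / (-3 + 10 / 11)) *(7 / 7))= 123.90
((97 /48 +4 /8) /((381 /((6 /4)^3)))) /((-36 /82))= -4961 /97536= -0.05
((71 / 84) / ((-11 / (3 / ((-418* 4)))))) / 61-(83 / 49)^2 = -2.87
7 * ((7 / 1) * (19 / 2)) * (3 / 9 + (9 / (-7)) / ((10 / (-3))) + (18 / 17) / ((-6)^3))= 678167 / 2040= 332.43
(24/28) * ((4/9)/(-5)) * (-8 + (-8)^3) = 832/21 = 39.62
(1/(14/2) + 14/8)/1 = 53/28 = 1.89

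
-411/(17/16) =-6576/17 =-386.82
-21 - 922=-943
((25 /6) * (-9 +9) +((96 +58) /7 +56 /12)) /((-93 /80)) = -6400 /279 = -22.94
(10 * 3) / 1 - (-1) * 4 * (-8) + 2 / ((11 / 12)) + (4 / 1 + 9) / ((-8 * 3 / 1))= -95 / 264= -0.36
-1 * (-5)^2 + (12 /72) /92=-13799 /552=-25.00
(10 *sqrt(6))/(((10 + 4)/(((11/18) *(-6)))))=-55 *sqrt(6)/21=-6.42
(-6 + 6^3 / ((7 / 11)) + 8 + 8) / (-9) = -2446 / 63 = -38.83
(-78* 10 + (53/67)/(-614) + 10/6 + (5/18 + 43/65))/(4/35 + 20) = -32740024667/847113696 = -38.65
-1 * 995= -995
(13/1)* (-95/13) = -95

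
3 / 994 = 0.00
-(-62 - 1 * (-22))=40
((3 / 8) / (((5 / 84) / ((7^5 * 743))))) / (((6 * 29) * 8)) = 262239621 / 4640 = 56517.16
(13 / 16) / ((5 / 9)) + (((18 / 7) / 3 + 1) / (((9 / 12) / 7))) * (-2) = -7969 / 240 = -33.20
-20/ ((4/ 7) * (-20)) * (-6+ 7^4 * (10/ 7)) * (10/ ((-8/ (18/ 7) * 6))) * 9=-28890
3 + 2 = 5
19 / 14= 1.36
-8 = -8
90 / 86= 45 / 43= 1.05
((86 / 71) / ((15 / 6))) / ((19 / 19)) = 172 / 355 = 0.48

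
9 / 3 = 3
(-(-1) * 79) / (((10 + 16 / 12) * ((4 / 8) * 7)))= 237 / 119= 1.99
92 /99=0.93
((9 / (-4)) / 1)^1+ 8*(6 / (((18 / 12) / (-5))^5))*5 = -32000729 / 324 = -98767.68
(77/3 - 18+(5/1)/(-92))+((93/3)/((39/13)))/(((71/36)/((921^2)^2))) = 73873817594033603/19596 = 3769841681671.44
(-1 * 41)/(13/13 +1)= -41/2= -20.50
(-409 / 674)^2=167281 / 454276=0.37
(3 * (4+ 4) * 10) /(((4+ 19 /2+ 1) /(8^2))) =30720 /29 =1059.31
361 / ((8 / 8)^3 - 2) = -361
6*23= 138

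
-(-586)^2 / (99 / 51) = -5837732 / 33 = -176900.97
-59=-59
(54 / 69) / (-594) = -0.00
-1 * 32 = -32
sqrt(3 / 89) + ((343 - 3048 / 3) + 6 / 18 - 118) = -2372 / 3 + sqrt(267) / 89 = -790.48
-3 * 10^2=-300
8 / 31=0.26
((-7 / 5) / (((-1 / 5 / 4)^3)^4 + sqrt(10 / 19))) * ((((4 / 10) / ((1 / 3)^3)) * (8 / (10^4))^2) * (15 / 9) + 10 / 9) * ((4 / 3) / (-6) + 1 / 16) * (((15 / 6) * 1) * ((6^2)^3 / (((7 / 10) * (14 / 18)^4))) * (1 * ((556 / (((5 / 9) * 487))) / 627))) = -1963808192140809338880000 / 11417523080154074074074074074072781053 + 8043758355008755052052480000000000000000 * sqrt(190) / 216932938522927407407407407407382840007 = 511.11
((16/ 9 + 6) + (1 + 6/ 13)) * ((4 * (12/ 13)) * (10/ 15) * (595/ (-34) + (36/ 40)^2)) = -379.58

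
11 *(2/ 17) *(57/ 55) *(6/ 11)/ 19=36/ 935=0.04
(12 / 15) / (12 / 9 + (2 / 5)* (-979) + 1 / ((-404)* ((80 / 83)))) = -77568 / 37840505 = -0.00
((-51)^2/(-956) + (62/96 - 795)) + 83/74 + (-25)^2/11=-3451098533/4669104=-739.14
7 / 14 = 1 / 2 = 0.50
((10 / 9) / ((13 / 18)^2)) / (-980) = -18 / 8281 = -0.00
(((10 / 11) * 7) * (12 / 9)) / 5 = 56 / 33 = 1.70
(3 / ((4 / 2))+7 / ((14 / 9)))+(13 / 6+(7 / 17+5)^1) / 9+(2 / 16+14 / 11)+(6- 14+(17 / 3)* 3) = 696349 / 40392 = 17.24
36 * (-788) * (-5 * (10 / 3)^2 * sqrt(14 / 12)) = 788000 * sqrt(42) / 3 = 1702274.56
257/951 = 0.27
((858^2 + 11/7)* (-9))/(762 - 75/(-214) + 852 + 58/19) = -17143154586/4184957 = -4096.38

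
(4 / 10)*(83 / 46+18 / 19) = 481 / 437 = 1.10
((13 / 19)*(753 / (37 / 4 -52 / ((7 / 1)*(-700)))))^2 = 2300746749210000 / 743325038569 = 3095.21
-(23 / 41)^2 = -529 / 1681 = -0.31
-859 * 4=-3436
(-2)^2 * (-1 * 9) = -36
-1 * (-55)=55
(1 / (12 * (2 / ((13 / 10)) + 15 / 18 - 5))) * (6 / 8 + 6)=-351 / 1640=-0.21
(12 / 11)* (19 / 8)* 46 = 1311 / 11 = 119.18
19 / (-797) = -19 / 797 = -0.02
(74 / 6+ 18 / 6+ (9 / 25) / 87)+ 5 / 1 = 44234 / 2175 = 20.34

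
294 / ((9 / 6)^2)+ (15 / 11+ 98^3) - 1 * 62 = 31061647 / 33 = 941262.03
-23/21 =-1.10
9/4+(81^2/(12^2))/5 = 909/80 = 11.36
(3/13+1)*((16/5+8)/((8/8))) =896/65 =13.78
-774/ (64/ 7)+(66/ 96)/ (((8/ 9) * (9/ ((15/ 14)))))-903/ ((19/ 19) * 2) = -960627/ 1792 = -536.06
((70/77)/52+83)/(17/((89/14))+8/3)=6339381/407836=15.54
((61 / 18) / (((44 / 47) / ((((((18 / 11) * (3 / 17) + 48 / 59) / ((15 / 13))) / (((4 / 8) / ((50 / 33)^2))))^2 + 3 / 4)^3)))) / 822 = 4409534412391427236364437605370791843026860339666481 / 125344695810574334654487213306647891347641294849024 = 35.18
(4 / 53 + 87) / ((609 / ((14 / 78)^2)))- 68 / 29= -1262519 / 539487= -2.34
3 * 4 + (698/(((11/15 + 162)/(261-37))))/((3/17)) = 13319212/2441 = 5456.46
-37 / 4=-9.25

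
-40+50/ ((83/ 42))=-1220/ 83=-14.70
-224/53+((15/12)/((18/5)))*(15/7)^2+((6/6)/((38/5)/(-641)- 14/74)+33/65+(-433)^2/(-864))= -9620094974201/42927786720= -224.10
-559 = -559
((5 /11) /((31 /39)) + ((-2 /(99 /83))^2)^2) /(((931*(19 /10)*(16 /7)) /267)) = 11232779872645 /20066722569432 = 0.56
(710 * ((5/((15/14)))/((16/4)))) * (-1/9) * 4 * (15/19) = -49700/171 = -290.64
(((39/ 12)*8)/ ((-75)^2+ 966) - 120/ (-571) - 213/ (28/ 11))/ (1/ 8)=-1353111950/ 2026479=-667.72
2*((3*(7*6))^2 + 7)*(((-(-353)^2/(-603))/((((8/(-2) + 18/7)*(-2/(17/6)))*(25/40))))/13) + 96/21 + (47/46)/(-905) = 27453380392095787/34265444850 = 801197.26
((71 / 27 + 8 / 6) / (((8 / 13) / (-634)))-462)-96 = -501211 / 108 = -4640.84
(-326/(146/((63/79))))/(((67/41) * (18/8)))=-187124/386389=-0.48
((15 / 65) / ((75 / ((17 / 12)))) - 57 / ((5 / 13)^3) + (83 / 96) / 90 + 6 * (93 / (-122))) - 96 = -188826487501 / 171288000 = -1102.39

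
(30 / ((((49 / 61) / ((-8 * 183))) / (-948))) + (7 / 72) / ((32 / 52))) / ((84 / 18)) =1462928122219 / 131712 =11107022.31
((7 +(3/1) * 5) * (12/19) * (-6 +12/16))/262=-693/2489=-0.28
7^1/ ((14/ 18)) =9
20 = 20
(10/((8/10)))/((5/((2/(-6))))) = -0.83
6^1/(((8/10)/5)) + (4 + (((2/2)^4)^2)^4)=85/2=42.50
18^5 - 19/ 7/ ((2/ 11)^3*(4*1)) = 423237943/ 224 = 1889455.10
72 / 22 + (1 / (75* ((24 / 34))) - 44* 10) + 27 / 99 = -4320713 / 9900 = -436.44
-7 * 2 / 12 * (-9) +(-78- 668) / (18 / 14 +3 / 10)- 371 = -184471 / 222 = -830.95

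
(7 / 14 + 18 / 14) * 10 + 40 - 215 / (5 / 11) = -2906 / 7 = -415.14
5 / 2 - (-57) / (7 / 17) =140.93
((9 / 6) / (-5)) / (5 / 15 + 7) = -9 / 220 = -0.04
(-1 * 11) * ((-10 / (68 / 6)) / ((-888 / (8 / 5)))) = -11 / 629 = -0.02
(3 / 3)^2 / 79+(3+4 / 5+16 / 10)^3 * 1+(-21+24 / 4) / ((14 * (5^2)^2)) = 21770911 / 138250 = 157.47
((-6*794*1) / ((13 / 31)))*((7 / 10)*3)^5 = -463966.44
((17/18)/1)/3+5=287/54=5.31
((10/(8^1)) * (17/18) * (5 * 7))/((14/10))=2125/72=29.51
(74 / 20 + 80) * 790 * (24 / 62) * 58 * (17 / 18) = 1402092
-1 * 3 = -3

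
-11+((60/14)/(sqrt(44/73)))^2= 10496/539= 19.47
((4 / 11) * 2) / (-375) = -8 / 4125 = -0.00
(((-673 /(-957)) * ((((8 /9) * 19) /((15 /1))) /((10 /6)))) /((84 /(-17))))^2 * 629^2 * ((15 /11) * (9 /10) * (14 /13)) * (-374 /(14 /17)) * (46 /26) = -497075243696126296028 /127982456476875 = -3883932.67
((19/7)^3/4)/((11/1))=6859/15092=0.45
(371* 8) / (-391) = -2968 / 391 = -7.59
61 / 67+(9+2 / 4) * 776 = 493985 / 67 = 7372.91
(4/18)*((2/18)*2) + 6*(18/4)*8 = 17500/81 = 216.05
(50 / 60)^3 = 125 / 216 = 0.58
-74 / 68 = -37 / 34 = -1.09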